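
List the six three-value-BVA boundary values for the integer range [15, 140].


Range: [15, 140]
Boundaries: just below min, min, min+1, max-1, max, just above max
Values: [14, 15, 16, 139, 140, 141]

[14, 15, 16, 139, 140, 141]


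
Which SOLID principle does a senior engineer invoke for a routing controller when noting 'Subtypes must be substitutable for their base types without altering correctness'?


This describes the Liskov Substitution Principle (LSP)

Liskov Substitution Principle (LSP)


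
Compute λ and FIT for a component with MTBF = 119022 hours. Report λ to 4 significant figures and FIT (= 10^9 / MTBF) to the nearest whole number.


Formula: λ = 1 / MTBF; FIT = λ × 1e9 = 1e9 / MTBF
λ = 1 / 119022 ≈ 8.402e-06 failures/hour
FIT = 1e9 / 119022 ≈ 8402 failures per 1e9 hours (nearest whole number)

λ = 8.402e-06 /h, FIT = 8402


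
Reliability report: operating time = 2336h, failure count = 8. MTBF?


Formula: MTBF = Total operating time / Number of failures
MTBF = 2336 / 8
MTBF = 292.0 hours

292.0 hours


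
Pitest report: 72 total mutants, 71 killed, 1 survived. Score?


Mutation score = killed / total * 100
Mutation score = 71 / 72 * 100
Mutation score = 98.61%

98.61%


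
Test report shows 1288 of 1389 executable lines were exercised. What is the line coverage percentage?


Coverage = covered / total * 100
Coverage = 1288 / 1389 * 100
Coverage = 92.73%

92.73%


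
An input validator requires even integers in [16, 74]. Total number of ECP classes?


Constraint: even integers in [16, 74]
Class 1: x < 16 — out-of-range invalid
Class 2: x in [16,74] but odd — wrong type invalid
Class 3: x in [16,74] and even — valid
Class 4: x > 74 — out-of-range invalid
Total equivalence classes: 4

4 equivalence classes


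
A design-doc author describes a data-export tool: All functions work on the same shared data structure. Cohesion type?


Reasoning: Functions share data
Type: Communicational cohesion

Communicational cohesion


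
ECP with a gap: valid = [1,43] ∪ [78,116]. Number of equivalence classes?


Valid ranges: [1,43] and [78,116]
Class 1: x < 1 — invalid
Class 2: 1 ≤ x ≤ 43 — valid
Class 3: 43 < x < 78 — invalid (gap between ranges)
Class 4: 78 ≤ x ≤ 116 — valid
Class 5: x > 116 — invalid
Total equivalence classes: 5

5 equivalence classes


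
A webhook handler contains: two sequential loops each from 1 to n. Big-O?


Reasoning: sequential dominates: O(n) + O(n) = O(n)
Complexity: O(n)

O(n)


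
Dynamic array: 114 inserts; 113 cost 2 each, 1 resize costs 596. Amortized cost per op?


Formula: Amortized cost = Total cost / Operations
Total cost = (113 * 2) + (1 * 596)
Total cost = 226 + 596 = 822
Amortized = 822 / 114 = 7.2105

7.2105


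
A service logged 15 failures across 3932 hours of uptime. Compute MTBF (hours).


Formula: MTBF = Total operating time / Number of failures
MTBF = 3932 / 15
MTBF = 262.13 hours

262.13 hours


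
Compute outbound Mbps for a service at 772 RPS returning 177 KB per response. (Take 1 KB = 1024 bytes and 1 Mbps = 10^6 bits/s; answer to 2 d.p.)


Formula: Mbps = payload_bytes * RPS * 8 / 1e6
Payload per request = 177 KB = 177 * 1024 = 181248 bytes
Total bytes/sec = 181248 * 772 = 139923456
Total bits/sec = 139923456 * 8 = 1119387648
Mbps = 1119387648 / 1e6 = 1119.39

1119.39 Mbps


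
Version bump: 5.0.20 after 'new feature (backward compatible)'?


Current: 5.0.20
Change category: 'new feature (backward compatible)' → minor bump
SemVer rule: minor bump → increment MINOR, reset PATCH to 0 (MAJOR unchanged)
New: 5.1.0

5.1.0


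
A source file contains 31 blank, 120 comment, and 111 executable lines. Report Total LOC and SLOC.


Total LOC = blank + comment + code
Total LOC = 31 + 120 + 111 = 262
SLOC (source only) = code = 111

Total LOC: 262, SLOC: 111


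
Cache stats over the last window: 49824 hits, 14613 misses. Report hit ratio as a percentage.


Formula: hit rate = hits / (hits + misses) * 100
hit rate = 49824 / (49824 + 14613) * 100
hit rate = 49824 / 64437 * 100
hit rate = 77.32%

77.32%


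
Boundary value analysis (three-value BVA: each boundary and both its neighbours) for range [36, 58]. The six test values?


Range: [36, 58]
Boundaries: just below min, min, min+1, max-1, max, just above max
Values: [35, 36, 37, 57, 58, 59]

[35, 36, 37, 57, 58, 59]


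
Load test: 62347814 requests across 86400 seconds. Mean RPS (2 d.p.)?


Formula: throughput = requests / seconds
throughput = 62347814 / 86400
throughput = 721.62 requests/second

721.62 requests/second


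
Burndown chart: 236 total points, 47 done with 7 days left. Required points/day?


Formula: Required rate = Remaining points / Days left
Remaining = 236 - 47 = 189 points
Required rate = 189 / 7 = 27.0 points/day

27.0 points/day


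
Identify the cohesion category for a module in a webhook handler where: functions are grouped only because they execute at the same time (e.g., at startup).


Reasoning: Related by timing only
Type: Temporal cohesion

Temporal cohesion


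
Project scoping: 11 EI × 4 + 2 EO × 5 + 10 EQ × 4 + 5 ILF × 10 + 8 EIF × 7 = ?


UFP = EI*4 + EO*5 + EQ*4 + ILF*10 + EIF*7
UFP = 11*4 + 2*5 + 10*4 + 5*10 + 8*7
UFP = 44 + 10 + 40 + 50 + 56
UFP = 200

200


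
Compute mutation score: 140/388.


Mutation score = killed / total * 100
Mutation score = 140 / 388 * 100
Mutation score = 36.08%

36.08%


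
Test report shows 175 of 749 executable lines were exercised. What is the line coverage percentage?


Coverage = covered / total * 100
Coverage = 175 / 749 * 100
Coverage = 23.36%

23.36%


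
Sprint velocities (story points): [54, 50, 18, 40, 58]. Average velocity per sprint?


Formula: Avg velocity = Total points / Number of sprints
Points: [54, 50, 18, 40, 58]
Sum = 54 + 50 + 18 + 40 + 58 = 220
Avg velocity = 220 / 5 = 44.0 points/sprint

44.0 points/sprint


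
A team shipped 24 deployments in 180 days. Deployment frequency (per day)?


Formula: deployments per day = releases / days
= 24 / 180
= 0.133 deploys/day
(equivalently, 0.93 deploys/week)

0.133 deploys/day


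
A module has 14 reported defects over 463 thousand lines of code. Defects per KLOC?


Defect density = defects / KLOC
Defect density = 14 / 463
Defect density = 0.03 defects/KLOC

0.03 defects/KLOC


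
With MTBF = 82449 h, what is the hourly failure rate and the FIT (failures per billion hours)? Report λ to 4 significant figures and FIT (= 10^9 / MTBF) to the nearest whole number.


Formula: λ = 1 / MTBF; FIT = λ × 1e9 = 1e9 / MTBF
λ = 1 / 82449 ≈ 1.213e-05 failures/hour
FIT = 1e9 / 82449 ≈ 12129 failures per 1e9 hours (nearest whole number)

λ = 1.213e-05 /h, FIT = 12129


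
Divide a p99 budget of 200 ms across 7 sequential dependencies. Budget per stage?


Formula: per_stage = total_budget / stages
per_stage = 200 / 7
per_stage = 28.57 ms

28.57 ms


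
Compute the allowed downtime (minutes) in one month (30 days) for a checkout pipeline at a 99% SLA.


Formula: allowed downtime = period * (100 - SLA) / 100
Period (month (30 days)) = 43200 minutes
Unavailability fraction = (100 - 99.0) / 100
Allowed downtime = 43200 * (100 - 99.0) / 100
Allowed downtime = 432.0 minutes

432.0 minutes


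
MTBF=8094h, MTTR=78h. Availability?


Availability = MTBF / (MTBF + MTTR)
Availability = 8094 / (8094 + 78)
Availability = 8094 / 8172
Availability = 99.0455%

99.0455%


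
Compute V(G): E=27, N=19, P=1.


Formula: V(G) = E - N + 2P
V(G) = 27 - 19 + 2*1
V(G) = 8 + 2
V(G) = 10

10


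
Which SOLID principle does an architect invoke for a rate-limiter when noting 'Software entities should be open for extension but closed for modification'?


This describes the Open/Closed Principle (OCP)

Open/Closed Principle (OCP)


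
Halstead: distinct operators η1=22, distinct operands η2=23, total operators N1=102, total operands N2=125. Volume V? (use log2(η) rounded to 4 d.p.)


Formula: V = N * log2(η), where N = N1 + N2 and η = η1 + η2
η = 22 + 23 = 45
N = 102 + 125 = 227
log2(45) ≈ 5.4919
V = 227 * 5.4919 = 1246.66

1246.66


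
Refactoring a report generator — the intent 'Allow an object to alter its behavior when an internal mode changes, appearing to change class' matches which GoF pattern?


This matches the State pattern

State


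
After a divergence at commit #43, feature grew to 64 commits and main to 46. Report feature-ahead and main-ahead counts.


Common ancestor: commit #43
feature commits after divergence: 64 - 43 = 21
main commits after divergence: 46 - 43 = 3
feature is 21 commits ahead of main
main is 3 commits ahead of feature

feature ahead: 21, main ahead: 3


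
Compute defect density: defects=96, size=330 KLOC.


Defect density = defects / KLOC
Defect density = 96 / 330
Defect density = 0.291 defects/KLOC

0.291 defects/KLOC


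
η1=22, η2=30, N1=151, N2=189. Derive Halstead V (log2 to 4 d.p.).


Formula: V = N * log2(η), where N = N1 + N2 and η = η1 + η2
η = 22 + 30 = 52
N = 151 + 189 = 340
log2(52) ≈ 5.7004
V = 340 * 5.7004 = 1938.14

1938.14


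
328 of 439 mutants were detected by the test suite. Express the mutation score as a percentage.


Mutation score = killed / total * 100
Mutation score = 328 / 439 * 100
Mutation score = 74.72%

74.72%


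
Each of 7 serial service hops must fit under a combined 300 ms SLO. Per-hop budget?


Formula: per_stage = total_budget / stages
per_stage = 300 / 7
per_stage = 42.86 ms

42.86 ms


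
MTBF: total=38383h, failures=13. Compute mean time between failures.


Formula: MTBF = Total operating time / Number of failures
MTBF = 38383 / 13
MTBF = 2952.54 hours

2952.54 hours


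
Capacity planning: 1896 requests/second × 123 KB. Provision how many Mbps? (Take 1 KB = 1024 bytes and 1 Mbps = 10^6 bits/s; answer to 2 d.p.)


Formula: Mbps = payload_bytes * RPS * 8 / 1e6
Payload per request = 123 KB = 123 * 1024 = 125952 bytes
Total bytes/sec = 125952 * 1896 = 238804992
Total bits/sec = 238804992 * 8 = 1910439936
Mbps = 1910439936 / 1e6 = 1910.44

1910.44 Mbps


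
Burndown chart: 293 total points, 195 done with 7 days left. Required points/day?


Formula: Required rate = Remaining points / Days left
Remaining = 293 - 195 = 98 points
Required rate = 98 / 7 = 14.0 points/day

14.0 points/day


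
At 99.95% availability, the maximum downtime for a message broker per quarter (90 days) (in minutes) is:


Formula: allowed downtime = period * (100 - SLA) / 100
Period (quarter (90 days)) = 129600 minutes
Unavailability fraction = (100 - 99.95) / 100
Allowed downtime = 129600 * (100 - 99.95) / 100
Allowed downtime = 64.8 minutes

64.8 minutes


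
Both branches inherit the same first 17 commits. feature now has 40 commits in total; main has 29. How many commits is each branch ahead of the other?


Common ancestor: commit #17
feature commits after divergence: 40 - 17 = 23
main commits after divergence: 29 - 17 = 12
feature is 23 commits ahead of main
main is 12 commits ahead of feature

feature ahead: 23, main ahead: 12


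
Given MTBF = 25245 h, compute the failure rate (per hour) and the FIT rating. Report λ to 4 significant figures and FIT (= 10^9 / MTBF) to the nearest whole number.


Formula: λ = 1 / MTBF; FIT = λ × 1e9 = 1e9 / MTBF
λ = 1 / 25245 ≈ 3.961e-05 failures/hour
FIT = 1e9 / 25245 ≈ 39612 failures per 1e9 hours (nearest whole number)

λ = 3.961e-05 /h, FIT = 39612


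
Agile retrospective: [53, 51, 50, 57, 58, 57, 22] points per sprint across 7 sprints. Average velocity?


Formula: Avg velocity = Total points / Number of sprints
Points: [53, 51, 50, 57, 58, 57, 22]
Sum = 53 + 51 + 50 + 57 + 58 + 57 + 22 = 348
Avg velocity = 348 / 7 = 49.71 points/sprint

49.71 points/sprint


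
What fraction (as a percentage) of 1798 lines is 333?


Coverage = covered / total * 100
Coverage = 333 / 1798 * 100
Coverage = 18.52%

18.52%


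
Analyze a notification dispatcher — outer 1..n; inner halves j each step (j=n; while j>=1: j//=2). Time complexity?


Reasoning: n times log n
Complexity: O(n log n)

O(n log n)


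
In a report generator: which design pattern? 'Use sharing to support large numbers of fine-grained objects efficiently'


This matches the Flyweight pattern

Flyweight


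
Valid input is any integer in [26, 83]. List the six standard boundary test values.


Range: [26, 83]
Boundaries: just below min, min, min+1, max-1, max, just above max
Values: [25, 26, 27, 82, 83, 84]

[25, 26, 27, 82, 83, 84]


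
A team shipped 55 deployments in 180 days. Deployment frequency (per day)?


Formula: deployments per day = releases / days
= 55 / 180
= 0.306 deploys/day
(equivalently, 2.14 deploys/week)

0.306 deploys/day


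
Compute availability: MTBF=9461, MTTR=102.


Availability = MTBF / (MTBF + MTTR)
Availability = 9461 / (9461 + 102)
Availability = 9461 / 9563
Availability = 98.9334%

98.9334%


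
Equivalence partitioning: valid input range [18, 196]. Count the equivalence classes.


Valid range: [18, 196]
Class 1: x < 18 — invalid
Class 2: 18 ≤ x ≤ 196 — valid
Class 3: x > 196 — invalid
Total equivalence classes: 3

3 equivalence classes


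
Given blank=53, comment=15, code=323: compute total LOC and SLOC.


Total LOC = blank + comment + code
Total LOC = 53 + 15 + 323 = 391
SLOC (source only) = code = 323

Total LOC: 391, SLOC: 323


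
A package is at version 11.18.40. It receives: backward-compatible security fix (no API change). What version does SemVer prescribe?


Current: 11.18.40
Change category: 'backward-compatible security fix (no API change)' → patch bump
SemVer rule: patch bump → increment PATCH (MAJOR and MINOR unchanged)
New: 11.18.41

11.18.41


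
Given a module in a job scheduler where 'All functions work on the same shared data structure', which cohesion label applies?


Reasoning: Functions share data
Type: Communicational cohesion

Communicational cohesion


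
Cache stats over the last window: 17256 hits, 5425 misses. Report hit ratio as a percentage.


Formula: hit rate = hits / (hits + misses) * 100
hit rate = 17256 / (17256 + 5425) * 100
hit rate = 17256 / 22681 * 100
hit rate = 76.08%

76.08%


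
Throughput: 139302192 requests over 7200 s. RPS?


Formula: throughput = requests / seconds
throughput = 139302192 / 7200
throughput = 19347.53 requests/second

19347.53 requests/second


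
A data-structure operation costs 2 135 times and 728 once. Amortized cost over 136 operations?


Formula: Amortized cost = Total cost / Operations
Total cost = (135 * 2) + (1 * 728)
Total cost = 270 + 728 = 998
Amortized = 998 / 136 = 7.3382

7.3382


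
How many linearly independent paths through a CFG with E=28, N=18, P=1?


Formula: V(G) = E - N + 2P
V(G) = 28 - 18 + 2*1
V(G) = 10 + 2
V(G) = 12

12


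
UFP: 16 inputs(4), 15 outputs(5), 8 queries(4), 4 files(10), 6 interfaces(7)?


UFP = EI*4 + EO*5 + EQ*4 + ILF*10 + EIF*7
UFP = 16*4 + 15*5 + 8*4 + 4*10 + 6*7
UFP = 64 + 75 + 32 + 40 + 42
UFP = 253

253


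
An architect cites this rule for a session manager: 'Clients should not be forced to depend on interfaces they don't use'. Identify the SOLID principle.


This describes the Interface Segregation Principle (ISP)

Interface Segregation Principle (ISP)


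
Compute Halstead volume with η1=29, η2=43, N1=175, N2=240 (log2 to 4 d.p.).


Formula: V = N * log2(η), where N = N1 + N2 and η = η1 + η2
η = 29 + 43 = 72
N = 175 + 240 = 415
log2(72) ≈ 6.1699
V = 415 * 6.1699 = 2560.51

2560.51


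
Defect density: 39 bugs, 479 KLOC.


Defect density = defects / KLOC
Defect density = 39 / 479
Defect density = 0.081 defects/KLOC

0.081 defects/KLOC


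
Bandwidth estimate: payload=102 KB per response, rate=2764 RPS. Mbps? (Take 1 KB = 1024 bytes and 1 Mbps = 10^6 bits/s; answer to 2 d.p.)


Formula: Mbps = payload_bytes * RPS * 8 / 1e6
Payload per request = 102 KB = 102 * 1024 = 104448 bytes
Total bytes/sec = 104448 * 2764 = 288694272
Total bits/sec = 288694272 * 8 = 2309554176
Mbps = 2309554176 / 1e6 = 2309.55

2309.55 Mbps


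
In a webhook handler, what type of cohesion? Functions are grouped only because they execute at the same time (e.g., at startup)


Reasoning: Related by timing only
Type: Temporal cohesion

Temporal cohesion


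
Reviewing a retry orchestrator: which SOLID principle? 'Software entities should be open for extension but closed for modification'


This describes the Open/Closed Principle (OCP)

Open/Closed Principle (OCP)


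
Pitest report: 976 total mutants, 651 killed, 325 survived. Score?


Mutation score = killed / total * 100
Mutation score = 651 / 976 * 100
Mutation score = 66.7%

66.7%


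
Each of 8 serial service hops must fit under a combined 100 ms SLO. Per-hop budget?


Formula: per_stage = total_budget / stages
per_stage = 100 / 8
per_stage = 12.5 ms

12.5 ms


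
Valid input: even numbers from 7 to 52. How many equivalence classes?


Constraint: even integers in [7, 52]
Class 1: x < 7 — out-of-range invalid
Class 2: x in [7,52] but odd — wrong type invalid
Class 3: x in [7,52] and even — valid
Class 4: x > 52 — out-of-range invalid
Total equivalence classes: 4

4 equivalence classes


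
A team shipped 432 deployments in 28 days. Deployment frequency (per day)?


Formula: deployments per day = releases / days
= 432 / 28
= 15.429 deploys/day
(equivalently, 108.0 deploys/week)

15.429 deploys/day


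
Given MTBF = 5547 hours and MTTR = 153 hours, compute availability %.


Availability = MTBF / (MTBF + MTTR)
Availability = 5547 / (5547 + 153)
Availability = 5547 / 5700
Availability = 97.3158%

97.3158%


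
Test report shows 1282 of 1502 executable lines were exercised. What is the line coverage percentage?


Coverage = covered / total * 100
Coverage = 1282 / 1502 * 100
Coverage = 85.35%

85.35%


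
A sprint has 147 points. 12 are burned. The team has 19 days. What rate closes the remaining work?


Formula: Required rate = Remaining points / Days left
Remaining = 147 - 12 = 135 points
Required rate = 135 / 19 = 7.11 points/day

7.11 points/day


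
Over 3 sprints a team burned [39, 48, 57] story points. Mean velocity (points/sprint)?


Formula: Avg velocity = Total points / Number of sprints
Points: [39, 48, 57]
Sum = 39 + 48 + 57 = 144
Avg velocity = 144 / 3 = 48.0 points/sprint

48.0 points/sprint


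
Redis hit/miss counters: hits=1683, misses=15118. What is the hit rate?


Formula: hit rate = hits / (hits + misses) * 100
hit rate = 1683 / (1683 + 15118) * 100
hit rate = 1683 / 16801 * 100
hit rate = 10.02%

10.02%


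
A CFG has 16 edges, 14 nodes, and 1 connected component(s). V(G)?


Formula: V(G) = E - N + 2P
V(G) = 16 - 14 + 2*1
V(G) = 2 + 2
V(G) = 4

4


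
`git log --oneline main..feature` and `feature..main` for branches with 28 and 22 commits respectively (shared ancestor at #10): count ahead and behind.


Common ancestor: commit #10
feature commits after divergence: 28 - 10 = 18
main commits after divergence: 22 - 10 = 12
feature is 18 commits ahead of main
main is 12 commits ahead of feature

feature ahead: 18, main ahead: 12


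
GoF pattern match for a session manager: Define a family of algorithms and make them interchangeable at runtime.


This matches the Strategy pattern

Strategy


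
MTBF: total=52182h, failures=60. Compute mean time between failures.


Formula: MTBF = Total operating time / Number of failures
MTBF = 52182 / 60
MTBF = 869.7 hours

869.7 hours


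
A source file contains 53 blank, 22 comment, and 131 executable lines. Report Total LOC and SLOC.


Total LOC = blank + comment + code
Total LOC = 53 + 22 + 131 = 206
SLOC (source only) = code = 131

Total LOC: 206, SLOC: 131


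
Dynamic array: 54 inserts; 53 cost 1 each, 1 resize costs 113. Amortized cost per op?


Formula: Amortized cost = Total cost / Operations
Total cost = (53 * 1) + (1 * 113)
Total cost = 53 + 113 = 166
Amortized = 166 / 54 = 3.0741

3.0741


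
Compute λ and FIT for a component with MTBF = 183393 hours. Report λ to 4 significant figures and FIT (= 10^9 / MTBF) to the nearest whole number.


Formula: λ = 1 / MTBF; FIT = λ × 1e9 = 1e9 / MTBF
λ = 1 / 183393 ≈ 5.453e-06 failures/hour
FIT = 1e9 / 183393 ≈ 5453 failures per 1e9 hours (nearest whole number)

λ = 5.453e-06 /h, FIT = 5453


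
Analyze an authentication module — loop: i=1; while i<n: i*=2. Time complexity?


Reasoning: i doubles each step so iterations are log2(n)
Complexity: O(log n)

O(log n)


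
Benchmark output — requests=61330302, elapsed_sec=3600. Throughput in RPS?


Formula: throughput = requests / seconds
throughput = 61330302 / 3600
throughput = 17036.2 requests/second

17036.2 requests/second


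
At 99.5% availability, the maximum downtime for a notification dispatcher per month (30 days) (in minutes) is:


Formula: allowed downtime = period * (100 - SLA) / 100
Period (month (30 days)) = 43200 minutes
Unavailability fraction = (100 - 99.5) / 100
Allowed downtime = 43200 * (100 - 99.5) / 100
Allowed downtime = 216.0 minutes

216.0 minutes


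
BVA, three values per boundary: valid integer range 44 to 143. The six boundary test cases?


Range: [44, 143]
Boundaries: just below min, min, min+1, max-1, max, just above max
Values: [43, 44, 45, 142, 143, 144]

[43, 44, 45, 142, 143, 144]


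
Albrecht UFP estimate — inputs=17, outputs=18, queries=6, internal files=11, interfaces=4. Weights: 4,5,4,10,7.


UFP = EI*4 + EO*5 + EQ*4 + ILF*10 + EIF*7
UFP = 17*4 + 18*5 + 6*4 + 11*10 + 4*7
UFP = 68 + 90 + 24 + 110 + 28
UFP = 320

320


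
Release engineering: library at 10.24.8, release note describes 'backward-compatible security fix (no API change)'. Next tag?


Current: 10.24.8
Change category: 'backward-compatible security fix (no API change)' → patch bump
SemVer rule: patch bump → increment PATCH (MAJOR and MINOR unchanged)
New: 10.24.9

10.24.9


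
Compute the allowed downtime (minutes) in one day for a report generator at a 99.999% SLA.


Formula: allowed downtime = period * (100 - SLA) / 100
Period (day) = 1440 minutes
Unavailability fraction = (100 - 99.999) / 100
Allowed downtime = 1440 * (100 - 99.999) / 100
Allowed downtime = 0.0144 minutes

0.0144 minutes


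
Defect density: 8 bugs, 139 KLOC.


Defect density = defects / KLOC
Defect density = 8 / 139
Defect density = 0.058 defects/KLOC

0.058 defects/KLOC


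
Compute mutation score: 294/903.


Mutation score = killed / total * 100
Mutation score = 294 / 903 * 100
Mutation score = 32.56%

32.56%


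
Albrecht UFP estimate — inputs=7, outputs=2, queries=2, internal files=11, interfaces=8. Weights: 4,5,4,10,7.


UFP = EI*4 + EO*5 + EQ*4 + ILF*10 + EIF*7
UFP = 7*4 + 2*5 + 2*4 + 11*10 + 8*7
UFP = 28 + 10 + 8 + 110 + 56
UFP = 212

212


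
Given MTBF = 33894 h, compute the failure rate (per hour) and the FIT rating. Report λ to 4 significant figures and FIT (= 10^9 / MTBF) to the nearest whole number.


Formula: λ = 1 / MTBF; FIT = λ × 1e9 = 1e9 / MTBF
λ = 1 / 33894 ≈ 2.950e-05 failures/hour
FIT = 1e9 / 33894 ≈ 29504 failures per 1e9 hours (nearest whole number)

λ = 2.950e-05 /h, FIT = 29504


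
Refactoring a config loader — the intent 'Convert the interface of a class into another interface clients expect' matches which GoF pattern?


This matches the Adapter pattern

Adapter


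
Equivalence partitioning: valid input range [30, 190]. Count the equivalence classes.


Valid range: [30, 190]
Class 1: x < 30 — invalid
Class 2: 30 ≤ x ≤ 190 — valid
Class 3: x > 190 — invalid
Total equivalence classes: 3

3 equivalence classes


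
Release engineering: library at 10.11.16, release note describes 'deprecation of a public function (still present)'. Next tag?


Current: 10.11.16
Change category: 'deprecation of a public function (still present)' → minor bump
SemVer rule: minor bump → increment MINOR, reset PATCH to 0 (MAJOR unchanged)
New: 10.12.0

10.12.0


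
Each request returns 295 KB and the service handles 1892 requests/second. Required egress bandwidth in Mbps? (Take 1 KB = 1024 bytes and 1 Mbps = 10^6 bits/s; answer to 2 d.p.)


Formula: Mbps = payload_bytes * RPS * 8 / 1e6
Payload per request = 295 KB = 295 * 1024 = 302080 bytes
Total bytes/sec = 302080 * 1892 = 571535360
Total bits/sec = 571535360 * 8 = 4572282880
Mbps = 4572282880 / 1e6 = 4572.28

4572.28 Mbps


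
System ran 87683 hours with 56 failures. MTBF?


Formula: MTBF = Total operating time / Number of failures
MTBF = 87683 / 56
MTBF = 1565.77 hours

1565.77 hours


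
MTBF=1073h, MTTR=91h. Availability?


Availability = MTBF / (MTBF + MTTR)
Availability = 1073 / (1073 + 91)
Availability = 1073 / 1164
Availability = 92.1821%

92.1821%


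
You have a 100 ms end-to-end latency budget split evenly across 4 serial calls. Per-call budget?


Formula: per_stage = total_budget / stages
per_stage = 100 / 4
per_stage = 25.0 ms

25.0 ms


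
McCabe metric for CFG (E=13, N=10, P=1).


Formula: V(G) = E - N + 2P
V(G) = 13 - 10 + 2*1
V(G) = 3 + 2
V(G) = 5

5


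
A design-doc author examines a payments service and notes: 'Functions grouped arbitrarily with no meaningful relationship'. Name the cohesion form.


Reasoning: Worst: random grouping
Type: Coincidental cohesion

Coincidental cohesion


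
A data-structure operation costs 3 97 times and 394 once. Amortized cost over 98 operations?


Formula: Amortized cost = Total cost / Operations
Total cost = (97 * 3) + (1 * 394)
Total cost = 291 + 394 = 685
Amortized = 685 / 98 = 6.9898

6.9898


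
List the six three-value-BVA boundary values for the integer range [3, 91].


Range: [3, 91]
Boundaries: just below min, min, min+1, max-1, max, just above max
Values: [2, 3, 4, 90, 91, 92]

[2, 3, 4, 90, 91, 92]


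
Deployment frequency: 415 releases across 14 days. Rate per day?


Formula: deployments per day = releases / days
= 415 / 14
= 29.643 deploys/day
(equivalently, 207.5 deploys/week)

29.643 deploys/day


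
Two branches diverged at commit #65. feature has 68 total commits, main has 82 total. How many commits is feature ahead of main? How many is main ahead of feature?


Common ancestor: commit #65
feature commits after divergence: 68 - 65 = 3
main commits after divergence: 82 - 65 = 17
feature is 3 commits ahead of main
main is 17 commits ahead of feature

feature ahead: 3, main ahead: 17


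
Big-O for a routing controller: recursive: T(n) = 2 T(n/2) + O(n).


Reasoning: master theorem case 2 (merge-sort recurrence)
Complexity: O(n log n)

O(n log n)


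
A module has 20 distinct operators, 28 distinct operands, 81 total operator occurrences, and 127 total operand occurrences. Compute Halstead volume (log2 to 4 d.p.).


Formula: V = N * log2(η), where N = N1 + N2 and η = η1 + η2
η = 20 + 28 = 48
N = 81 + 127 = 208
log2(48) ≈ 5.5850
V = 208 * 5.5850 = 1161.68

1161.68


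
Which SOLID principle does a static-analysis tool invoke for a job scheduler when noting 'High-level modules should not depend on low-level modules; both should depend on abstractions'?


This describes the Dependency Inversion Principle (DIP)

Dependency Inversion Principle (DIP)


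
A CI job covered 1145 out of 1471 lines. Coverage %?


Coverage = covered / total * 100
Coverage = 1145 / 1471 * 100
Coverage = 77.84%

77.84%


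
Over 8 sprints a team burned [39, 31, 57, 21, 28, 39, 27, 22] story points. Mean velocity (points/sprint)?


Formula: Avg velocity = Total points / Number of sprints
Points: [39, 31, 57, 21, 28, 39, 27, 22]
Sum = 39 + 31 + 57 + 21 + 28 + 39 + 27 + 22 = 264
Avg velocity = 264 / 8 = 33.0 points/sprint

33.0 points/sprint


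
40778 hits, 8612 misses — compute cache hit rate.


Formula: hit rate = hits / (hits + misses) * 100
hit rate = 40778 / (40778 + 8612) * 100
hit rate = 40778 / 49390 * 100
hit rate = 82.56%

82.56%


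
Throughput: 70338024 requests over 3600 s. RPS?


Formula: throughput = requests / seconds
throughput = 70338024 / 3600
throughput = 19538.34 requests/second

19538.34 requests/second


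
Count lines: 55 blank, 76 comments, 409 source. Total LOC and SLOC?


Total LOC = blank + comment + code
Total LOC = 55 + 76 + 409 = 540
SLOC (source only) = code = 409

Total LOC: 540, SLOC: 409


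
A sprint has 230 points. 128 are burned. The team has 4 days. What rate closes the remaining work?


Formula: Required rate = Remaining points / Days left
Remaining = 230 - 128 = 102 points
Required rate = 102 / 4 = 25.5 points/day

25.5 points/day


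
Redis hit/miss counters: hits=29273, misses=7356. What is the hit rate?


Formula: hit rate = hits / (hits + misses) * 100
hit rate = 29273 / (29273 + 7356) * 100
hit rate = 29273 / 36629 * 100
hit rate = 79.92%

79.92%


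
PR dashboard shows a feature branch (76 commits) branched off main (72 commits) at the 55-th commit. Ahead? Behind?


Common ancestor: commit #55
feature commits after divergence: 76 - 55 = 21
main commits after divergence: 72 - 55 = 17
feature is 21 commits ahead of main
main is 17 commits ahead of feature

feature ahead: 21, main ahead: 17


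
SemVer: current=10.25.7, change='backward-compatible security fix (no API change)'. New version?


Current: 10.25.7
Change category: 'backward-compatible security fix (no API change)' → patch bump
SemVer rule: patch bump → increment PATCH (MAJOR and MINOR unchanged)
New: 10.25.8

10.25.8


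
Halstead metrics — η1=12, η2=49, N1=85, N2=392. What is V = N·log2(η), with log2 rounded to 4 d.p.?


Formula: V = N * log2(η), where N = N1 + N2 and η = η1 + η2
η = 12 + 49 = 61
N = 85 + 392 = 477
log2(61) ≈ 5.9307
V = 477 * 5.9307 = 2828.94

2828.94


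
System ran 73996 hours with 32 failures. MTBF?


Formula: MTBF = Total operating time / Number of failures
MTBF = 73996 / 32
MTBF = 2312.38 hours

2312.38 hours


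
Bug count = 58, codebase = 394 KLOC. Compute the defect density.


Defect density = defects / KLOC
Defect density = 58 / 394
Defect density = 0.147 defects/KLOC

0.147 defects/KLOC


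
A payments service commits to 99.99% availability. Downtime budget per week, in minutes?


Formula: allowed downtime = period * (100 - SLA) / 100
Period (week) = 10080 minutes
Unavailability fraction = (100 - 99.99) / 100
Allowed downtime = 10080 * (100 - 99.99) / 100
Allowed downtime = 1.008 minutes

1.008 minutes


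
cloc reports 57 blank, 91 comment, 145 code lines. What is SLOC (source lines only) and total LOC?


Total LOC = blank + comment + code
Total LOC = 57 + 91 + 145 = 293
SLOC (source only) = code = 145

Total LOC: 293, SLOC: 145


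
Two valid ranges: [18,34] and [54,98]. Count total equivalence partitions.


Valid ranges: [18,34] and [54,98]
Class 1: x < 18 — invalid
Class 2: 18 ≤ x ≤ 34 — valid
Class 3: 34 < x < 54 — invalid (gap between ranges)
Class 4: 54 ≤ x ≤ 98 — valid
Class 5: x > 98 — invalid
Total equivalence classes: 5

5 equivalence classes


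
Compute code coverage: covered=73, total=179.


Coverage = covered / total * 100
Coverage = 73 / 179 * 100
Coverage = 40.78%

40.78%


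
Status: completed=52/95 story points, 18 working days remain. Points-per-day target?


Formula: Required rate = Remaining points / Days left
Remaining = 95 - 52 = 43 points
Required rate = 43 / 18 = 2.39 points/day

2.39 points/day


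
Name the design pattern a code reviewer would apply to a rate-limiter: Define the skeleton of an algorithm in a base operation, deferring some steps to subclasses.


This matches the Template Method pattern

Template Method


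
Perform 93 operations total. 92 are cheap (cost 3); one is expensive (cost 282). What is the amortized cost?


Formula: Amortized cost = Total cost / Operations
Total cost = (92 * 3) + (1 * 282)
Total cost = 276 + 282 = 558
Amortized = 558 / 93 = 6.0

6.0


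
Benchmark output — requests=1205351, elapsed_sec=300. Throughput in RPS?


Formula: throughput = requests / seconds
throughput = 1205351 / 300
throughput = 4017.84 requests/second

4017.84 requests/second


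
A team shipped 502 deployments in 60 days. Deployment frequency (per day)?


Formula: deployments per day = releases / days
= 502 / 60
= 8.367 deploys/day
(equivalently, 58.57 deploys/week)

8.367 deploys/day


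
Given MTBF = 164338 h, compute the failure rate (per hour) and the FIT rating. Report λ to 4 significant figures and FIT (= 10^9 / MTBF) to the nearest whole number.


Formula: λ = 1 / MTBF; FIT = λ × 1e9 = 1e9 / MTBF
λ = 1 / 164338 ≈ 6.085e-06 failures/hour
FIT = 1e9 / 164338 ≈ 6085 failures per 1e9 hours (nearest whole number)

λ = 6.085e-06 /h, FIT = 6085


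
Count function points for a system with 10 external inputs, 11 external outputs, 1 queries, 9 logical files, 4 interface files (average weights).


UFP = EI*4 + EO*5 + EQ*4 + ILF*10 + EIF*7
UFP = 10*4 + 11*5 + 1*4 + 9*10 + 4*7
UFP = 40 + 55 + 4 + 90 + 28
UFP = 217

217


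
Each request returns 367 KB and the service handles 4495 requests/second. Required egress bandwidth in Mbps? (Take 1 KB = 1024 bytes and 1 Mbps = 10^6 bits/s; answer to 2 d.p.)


Formula: Mbps = payload_bytes * RPS * 8 / 1e6
Payload per request = 367 KB = 367 * 1024 = 375808 bytes
Total bytes/sec = 375808 * 4495 = 1689256960
Total bits/sec = 1689256960 * 8 = 13514055680
Mbps = 13514055680 / 1e6 = 13514.06

13514.06 Mbps


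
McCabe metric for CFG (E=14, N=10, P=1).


Formula: V(G) = E - N + 2P
V(G) = 14 - 10 + 2*1
V(G) = 4 + 2
V(G) = 6

6


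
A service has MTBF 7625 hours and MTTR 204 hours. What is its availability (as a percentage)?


Availability = MTBF / (MTBF + MTTR)
Availability = 7625 / (7625 + 204)
Availability = 7625 / 7829
Availability = 97.3943%

97.3943%


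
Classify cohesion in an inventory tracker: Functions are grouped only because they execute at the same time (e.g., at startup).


Reasoning: Related by timing only
Type: Temporal cohesion

Temporal cohesion


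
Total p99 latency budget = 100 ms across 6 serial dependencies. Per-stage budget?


Formula: per_stage = total_budget / stages
per_stage = 100 / 6
per_stage = 16.67 ms

16.67 ms


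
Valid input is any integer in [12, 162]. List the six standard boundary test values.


Range: [12, 162]
Boundaries: just below min, min, min+1, max-1, max, just above max
Values: [11, 12, 13, 161, 162, 163]

[11, 12, 13, 161, 162, 163]


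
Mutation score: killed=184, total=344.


Mutation score = killed / total * 100
Mutation score = 184 / 344 * 100
Mutation score = 53.49%

53.49%


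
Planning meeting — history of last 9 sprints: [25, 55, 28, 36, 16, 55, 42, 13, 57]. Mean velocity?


Formula: Avg velocity = Total points / Number of sprints
Points: [25, 55, 28, 36, 16, 55, 42, 13, 57]
Sum = 25 + 55 + 28 + 36 + 16 + 55 + 42 + 13 + 57 = 327
Avg velocity = 327 / 9 = 36.33 points/sprint

36.33 points/sprint


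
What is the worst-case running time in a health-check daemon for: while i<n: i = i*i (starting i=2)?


Reasoning: squaring drives double-exponential growth; iterations ~ log log n
Complexity: O(log log n)

O(log log n)


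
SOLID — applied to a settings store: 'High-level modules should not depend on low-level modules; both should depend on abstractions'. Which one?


This describes the Dependency Inversion Principle (DIP)

Dependency Inversion Principle (DIP)


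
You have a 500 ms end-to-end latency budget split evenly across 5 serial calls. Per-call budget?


Formula: per_stage = total_budget / stages
per_stage = 500 / 5
per_stage = 100.0 ms

100.0 ms


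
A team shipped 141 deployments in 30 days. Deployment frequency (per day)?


Formula: deployments per day = releases / days
= 141 / 30
= 4.7 deploys/day
(equivalently, 32.9 deploys/week)

4.7 deploys/day


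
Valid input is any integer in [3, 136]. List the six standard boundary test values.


Range: [3, 136]
Boundaries: just below min, min, min+1, max-1, max, just above max
Values: [2, 3, 4, 135, 136, 137]

[2, 3, 4, 135, 136, 137]


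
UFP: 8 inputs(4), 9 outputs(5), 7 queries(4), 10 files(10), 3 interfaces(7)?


UFP = EI*4 + EO*5 + EQ*4 + ILF*10 + EIF*7
UFP = 8*4 + 9*5 + 7*4 + 10*10 + 3*7
UFP = 32 + 45 + 28 + 100 + 21
UFP = 226

226


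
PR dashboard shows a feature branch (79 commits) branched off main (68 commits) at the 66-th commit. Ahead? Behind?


Common ancestor: commit #66
feature commits after divergence: 79 - 66 = 13
main commits after divergence: 68 - 66 = 2
feature is 13 commits ahead of main
main is 2 commits ahead of feature

feature ahead: 13, main ahead: 2


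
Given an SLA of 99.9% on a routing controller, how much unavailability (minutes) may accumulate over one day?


Formula: allowed downtime = period * (100 - SLA) / 100
Period (day) = 1440 minutes
Unavailability fraction = (100 - 99.9) / 100
Allowed downtime = 1440 * (100 - 99.9) / 100
Allowed downtime = 1.44 minutes

1.44 minutes


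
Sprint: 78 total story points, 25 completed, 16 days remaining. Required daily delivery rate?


Formula: Required rate = Remaining points / Days left
Remaining = 78 - 25 = 53 points
Required rate = 53 / 16 = 3.31 points/day

3.31 points/day


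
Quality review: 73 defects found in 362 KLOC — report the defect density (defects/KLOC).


Defect density = defects / KLOC
Defect density = 73 / 362
Defect density = 0.202 defects/KLOC

0.202 defects/KLOC


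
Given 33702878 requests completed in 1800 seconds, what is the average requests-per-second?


Formula: throughput = requests / seconds
throughput = 33702878 / 1800
throughput = 18723.82 requests/second

18723.82 requests/second


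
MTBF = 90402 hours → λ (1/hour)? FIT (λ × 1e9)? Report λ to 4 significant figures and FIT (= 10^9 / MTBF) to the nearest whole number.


Formula: λ = 1 / MTBF; FIT = λ × 1e9 = 1e9 / MTBF
λ = 1 / 90402 ≈ 1.106e-05 failures/hour
FIT = 1e9 / 90402 ≈ 11062 failures per 1e9 hours (nearest whole number)

λ = 1.106e-05 /h, FIT = 11062


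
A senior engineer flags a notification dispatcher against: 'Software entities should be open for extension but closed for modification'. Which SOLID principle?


This describes the Open/Closed Principle (OCP)

Open/Closed Principle (OCP)


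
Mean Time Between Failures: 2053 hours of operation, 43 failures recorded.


Formula: MTBF = Total operating time / Number of failures
MTBF = 2053 / 43
MTBF = 47.74 hours

47.74 hours


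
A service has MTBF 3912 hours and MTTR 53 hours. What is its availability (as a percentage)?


Availability = MTBF / (MTBF + MTTR)
Availability = 3912 / (3912 + 53)
Availability = 3912 / 3965
Availability = 98.6633%

98.6633%


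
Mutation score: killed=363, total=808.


Mutation score = killed / total * 100
Mutation score = 363 / 808 * 100
Mutation score = 44.93%

44.93%


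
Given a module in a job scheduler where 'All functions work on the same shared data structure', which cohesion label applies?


Reasoning: Functions share data
Type: Communicational cohesion

Communicational cohesion


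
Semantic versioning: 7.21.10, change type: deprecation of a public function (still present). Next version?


Current: 7.21.10
Change category: 'deprecation of a public function (still present)' → minor bump
SemVer rule: minor bump → increment MINOR, reset PATCH to 0 (MAJOR unchanged)
New: 7.22.0

7.22.0


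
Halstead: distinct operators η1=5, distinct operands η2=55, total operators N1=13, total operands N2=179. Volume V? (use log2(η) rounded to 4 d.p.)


Formula: V = N * log2(η), where N = N1 + N2 and η = η1 + η2
η = 5 + 55 = 60
N = 13 + 179 = 192
log2(60) ≈ 5.9069
V = 192 * 5.9069 = 1134.12

1134.12
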